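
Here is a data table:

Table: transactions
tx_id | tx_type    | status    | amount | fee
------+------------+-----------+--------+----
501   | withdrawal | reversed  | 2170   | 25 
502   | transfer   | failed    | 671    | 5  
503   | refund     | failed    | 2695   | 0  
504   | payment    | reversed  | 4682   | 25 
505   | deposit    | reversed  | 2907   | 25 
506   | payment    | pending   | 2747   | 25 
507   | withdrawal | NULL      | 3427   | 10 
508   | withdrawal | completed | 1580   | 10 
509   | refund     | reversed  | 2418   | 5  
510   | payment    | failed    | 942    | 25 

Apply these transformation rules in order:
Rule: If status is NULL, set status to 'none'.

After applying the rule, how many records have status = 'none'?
1

Step 1: Count records where status IS NULL
Step 2: Found 1 records with NULL status
Step 3: These records will have status set to 'none'
Step 4: Records already having status = 'none': 0
Step 5: Answer: 1 + 0 = 1 records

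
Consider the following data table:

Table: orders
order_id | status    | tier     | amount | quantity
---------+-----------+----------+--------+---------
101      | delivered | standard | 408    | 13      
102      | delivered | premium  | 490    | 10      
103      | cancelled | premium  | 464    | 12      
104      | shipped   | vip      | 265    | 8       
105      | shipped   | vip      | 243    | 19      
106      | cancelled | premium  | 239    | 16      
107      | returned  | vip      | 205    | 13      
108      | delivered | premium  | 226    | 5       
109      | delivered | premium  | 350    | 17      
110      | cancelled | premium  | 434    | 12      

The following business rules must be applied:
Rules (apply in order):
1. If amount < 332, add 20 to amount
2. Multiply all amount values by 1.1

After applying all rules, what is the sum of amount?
3766.4

Step 1: Apply Rule 1 - Add 20 to records with amount < 332
  - 5 records affected: 1178 + (5 × 20) = 1278
  - Unaffected records: 2146
  - Sum after Rule 1: 3424
Step 2: Apply Rule 2 - Multiply all by 1.1
  - 3424 × 1.1 = 3766.4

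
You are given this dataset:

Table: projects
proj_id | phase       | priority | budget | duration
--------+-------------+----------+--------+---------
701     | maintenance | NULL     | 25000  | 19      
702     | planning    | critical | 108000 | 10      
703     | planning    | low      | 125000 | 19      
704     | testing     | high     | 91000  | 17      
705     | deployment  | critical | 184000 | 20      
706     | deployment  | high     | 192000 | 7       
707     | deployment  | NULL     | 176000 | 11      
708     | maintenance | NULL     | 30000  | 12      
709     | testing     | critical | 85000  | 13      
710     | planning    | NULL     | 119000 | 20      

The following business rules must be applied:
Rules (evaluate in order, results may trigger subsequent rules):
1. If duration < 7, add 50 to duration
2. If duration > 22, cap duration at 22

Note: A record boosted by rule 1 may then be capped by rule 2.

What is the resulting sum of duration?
148

Step 1: Apply rule 1 to records with duration < 7
  - 0 records get bonus of 50
  - Of these, 0 records then exceed 22 and get capped
Step 2: Apply rule 2 to records with duration > 22
  - 0 records (original) are capped
Step 3: Calculate final sum = 148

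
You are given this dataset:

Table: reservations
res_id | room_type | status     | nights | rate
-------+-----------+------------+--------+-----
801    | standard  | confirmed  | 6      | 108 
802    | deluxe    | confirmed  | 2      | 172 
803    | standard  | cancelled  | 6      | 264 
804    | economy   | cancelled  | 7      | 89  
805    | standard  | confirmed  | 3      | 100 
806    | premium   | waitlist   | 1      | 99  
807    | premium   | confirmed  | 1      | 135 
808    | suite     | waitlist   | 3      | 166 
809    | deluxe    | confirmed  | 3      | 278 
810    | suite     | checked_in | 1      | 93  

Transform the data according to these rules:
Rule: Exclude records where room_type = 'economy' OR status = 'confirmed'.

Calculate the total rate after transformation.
622

Step 1: Find records where room_type = 'economy' OR status = 'confirmed'
Step 2: 6 records match, summing to 882
Step 3: Original sum: 1504
Step 4: Remaining sum = 1504 - 882 = 622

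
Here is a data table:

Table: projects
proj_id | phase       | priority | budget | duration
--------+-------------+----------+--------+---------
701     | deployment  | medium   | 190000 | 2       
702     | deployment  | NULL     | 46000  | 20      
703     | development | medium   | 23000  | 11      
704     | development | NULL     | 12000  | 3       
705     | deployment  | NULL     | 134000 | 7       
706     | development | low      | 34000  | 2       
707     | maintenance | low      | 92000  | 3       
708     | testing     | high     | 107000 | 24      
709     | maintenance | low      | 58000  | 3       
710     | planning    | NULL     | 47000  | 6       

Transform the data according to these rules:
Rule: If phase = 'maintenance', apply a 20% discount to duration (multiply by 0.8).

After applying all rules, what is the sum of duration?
79.8

Step 1: Records with phase = 'maintenance' have total duration = 6
Step 2: Apply multiplier: 6 × 0.8 = 4.8
Step 3: Other records total: 75
Step 4: Final sum = 4.8 + 75 = 79.8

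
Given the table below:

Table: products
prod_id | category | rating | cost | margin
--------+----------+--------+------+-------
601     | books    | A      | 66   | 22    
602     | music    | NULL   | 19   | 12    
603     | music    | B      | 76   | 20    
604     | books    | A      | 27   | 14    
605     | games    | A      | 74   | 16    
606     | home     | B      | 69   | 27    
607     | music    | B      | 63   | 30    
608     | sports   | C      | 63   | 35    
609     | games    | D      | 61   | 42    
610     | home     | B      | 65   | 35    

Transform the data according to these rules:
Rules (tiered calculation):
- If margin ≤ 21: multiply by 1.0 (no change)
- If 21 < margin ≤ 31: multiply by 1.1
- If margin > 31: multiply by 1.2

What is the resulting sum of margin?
283.3

Step 1: Tier 1 (margin ≤ 21): 4 records, sum = 62 × 1.0 = 62.0
Step 2: Tier 2 (21 < margin ≤ 31): 3 records, sum = 79 × 1.1 = 86.9
Step 3: Tier 3 (margin > 31): 3 records, sum = 112 × 1.2 = 134.4
Step 4: Final sum = 62.0 + 86.9 + 134.4 = 283.3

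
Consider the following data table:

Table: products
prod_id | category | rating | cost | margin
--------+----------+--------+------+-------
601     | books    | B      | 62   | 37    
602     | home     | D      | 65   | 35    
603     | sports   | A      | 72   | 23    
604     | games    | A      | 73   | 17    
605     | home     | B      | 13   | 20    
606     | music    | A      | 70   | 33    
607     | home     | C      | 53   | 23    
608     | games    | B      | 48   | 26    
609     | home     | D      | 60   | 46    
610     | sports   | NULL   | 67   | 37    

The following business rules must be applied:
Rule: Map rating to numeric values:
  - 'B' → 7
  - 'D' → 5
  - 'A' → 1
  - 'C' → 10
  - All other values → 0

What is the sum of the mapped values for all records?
44

Step 1: Apply mapping to each record
Step 2: Count by status:
  'B': 3 records × 7 = 21
  'D': 2 records × 5 = 10
  'A': 3 records × 1 = 3
  'C': 1 records × 10 = 10
Step 3: Sum all mapped values = 44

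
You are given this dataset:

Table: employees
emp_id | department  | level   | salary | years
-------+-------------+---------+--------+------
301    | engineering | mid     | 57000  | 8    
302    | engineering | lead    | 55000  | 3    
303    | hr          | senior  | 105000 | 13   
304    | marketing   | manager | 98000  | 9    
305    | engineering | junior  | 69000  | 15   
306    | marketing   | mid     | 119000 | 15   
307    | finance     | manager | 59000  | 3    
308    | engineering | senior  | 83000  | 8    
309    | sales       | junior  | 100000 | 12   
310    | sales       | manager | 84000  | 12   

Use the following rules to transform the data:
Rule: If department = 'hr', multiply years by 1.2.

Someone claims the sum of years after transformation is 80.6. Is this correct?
No, the correct result is 100.6.

Step 1: Calculate the correct sum after transformation
Step 2: Apply multiplier 1.2 to records where department = 'hr'
Step 3: Correct result = 100.6
Step 4: Claimed result = 80.6
Step 5: 100.6 ≠ 80.6
Conclusion: The claimed result is incorrect. The correct answer is 100.6.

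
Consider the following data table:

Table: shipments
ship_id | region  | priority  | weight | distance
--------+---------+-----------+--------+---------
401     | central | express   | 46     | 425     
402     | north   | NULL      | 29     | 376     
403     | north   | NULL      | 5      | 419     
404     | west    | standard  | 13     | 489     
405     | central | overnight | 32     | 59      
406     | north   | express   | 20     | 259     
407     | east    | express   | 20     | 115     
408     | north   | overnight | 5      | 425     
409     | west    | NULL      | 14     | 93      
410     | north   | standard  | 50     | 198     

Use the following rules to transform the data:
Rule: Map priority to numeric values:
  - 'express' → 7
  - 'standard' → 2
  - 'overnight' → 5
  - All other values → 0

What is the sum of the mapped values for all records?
35

Step 1: Apply mapping to each record
Step 2: Count by status:
  'express': 3 records × 7 = 21
  'standard': 2 records × 2 = 4
  'overnight': 2 records × 5 = 10
Step 3: Sum all mapped values = 35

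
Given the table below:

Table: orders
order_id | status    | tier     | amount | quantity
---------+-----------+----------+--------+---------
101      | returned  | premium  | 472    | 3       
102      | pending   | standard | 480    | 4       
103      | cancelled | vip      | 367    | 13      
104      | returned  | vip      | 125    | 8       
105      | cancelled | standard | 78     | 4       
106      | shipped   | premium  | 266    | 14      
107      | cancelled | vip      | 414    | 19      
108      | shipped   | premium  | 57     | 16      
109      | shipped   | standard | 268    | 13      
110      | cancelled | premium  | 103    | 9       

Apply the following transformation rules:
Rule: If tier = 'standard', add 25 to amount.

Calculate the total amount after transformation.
2705

Step 1: Count records where tier = 'standard': 3
Step 2: Total bonus added: 3 × 25 = 75
Step 3: Original sum of amount: 2630
Step 4: Final sum = 2630 + 75 = 2705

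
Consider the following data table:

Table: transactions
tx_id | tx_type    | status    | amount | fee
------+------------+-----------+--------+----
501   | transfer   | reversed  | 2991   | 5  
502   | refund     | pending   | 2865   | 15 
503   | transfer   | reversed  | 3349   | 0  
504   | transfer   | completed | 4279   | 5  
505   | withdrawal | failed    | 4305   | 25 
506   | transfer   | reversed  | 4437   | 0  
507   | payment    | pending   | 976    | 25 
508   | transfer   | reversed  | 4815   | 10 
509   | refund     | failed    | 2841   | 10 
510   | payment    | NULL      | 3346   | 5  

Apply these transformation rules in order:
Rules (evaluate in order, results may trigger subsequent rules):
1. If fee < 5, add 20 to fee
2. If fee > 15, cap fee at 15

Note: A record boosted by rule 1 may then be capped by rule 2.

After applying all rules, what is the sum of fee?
110

Step 1: Apply rule 1 to records with fee < 5
  - 2 records get bonus of 20
  - Of these, 2 records then exceed 15 and get capped
Step 2: Apply rule 2 to records with fee > 15
  - 2 records (original) are capped
Step 3: Calculate final sum = 110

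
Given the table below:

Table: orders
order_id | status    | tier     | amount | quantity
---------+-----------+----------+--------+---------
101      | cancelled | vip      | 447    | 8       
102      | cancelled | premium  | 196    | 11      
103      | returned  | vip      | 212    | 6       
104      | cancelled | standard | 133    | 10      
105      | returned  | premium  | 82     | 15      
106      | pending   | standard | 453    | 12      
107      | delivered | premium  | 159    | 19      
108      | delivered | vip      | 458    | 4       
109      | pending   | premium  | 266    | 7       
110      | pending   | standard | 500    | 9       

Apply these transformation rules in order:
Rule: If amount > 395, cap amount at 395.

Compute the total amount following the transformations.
2628

Step 1: 4 records have amount > 395
Step 2: These records originally summed to 1858
Step 3: After capping: 4 × 395 = 1580
Step 4: Unaffected records sum: 1048
Step 5: Final sum = 1580 + 1048 = 2628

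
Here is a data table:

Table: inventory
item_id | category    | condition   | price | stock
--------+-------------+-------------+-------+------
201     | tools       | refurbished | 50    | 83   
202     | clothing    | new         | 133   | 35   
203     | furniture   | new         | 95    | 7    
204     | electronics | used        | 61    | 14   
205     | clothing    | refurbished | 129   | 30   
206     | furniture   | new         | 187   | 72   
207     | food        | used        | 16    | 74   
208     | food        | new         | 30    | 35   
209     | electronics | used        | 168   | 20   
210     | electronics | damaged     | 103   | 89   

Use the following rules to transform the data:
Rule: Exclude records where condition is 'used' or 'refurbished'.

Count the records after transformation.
5

Step 1: Count records to exclude
  - 3 (used) + 2 (refurbished) = 5 records
Step 2: Total records: 10
Step 3: Remaining = 10 - 5 = 5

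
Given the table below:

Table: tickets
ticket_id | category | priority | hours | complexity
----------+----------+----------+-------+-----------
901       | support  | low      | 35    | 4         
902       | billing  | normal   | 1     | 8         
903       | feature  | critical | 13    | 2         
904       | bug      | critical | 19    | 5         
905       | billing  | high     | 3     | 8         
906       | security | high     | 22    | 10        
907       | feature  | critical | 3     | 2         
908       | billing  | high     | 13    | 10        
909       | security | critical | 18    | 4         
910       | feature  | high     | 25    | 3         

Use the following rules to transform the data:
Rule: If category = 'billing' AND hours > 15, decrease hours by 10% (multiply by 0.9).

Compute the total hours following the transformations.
152

Step 1: Find records where category = 'billing' AND hours > 15
Step 2: 0 records match, summing to 0
Step 3: After multiplier: 0 × 0.9 = 0.0
Step 4: Unaffected records sum: 152
Step 5: Final sum = 0.0 + 152 = 152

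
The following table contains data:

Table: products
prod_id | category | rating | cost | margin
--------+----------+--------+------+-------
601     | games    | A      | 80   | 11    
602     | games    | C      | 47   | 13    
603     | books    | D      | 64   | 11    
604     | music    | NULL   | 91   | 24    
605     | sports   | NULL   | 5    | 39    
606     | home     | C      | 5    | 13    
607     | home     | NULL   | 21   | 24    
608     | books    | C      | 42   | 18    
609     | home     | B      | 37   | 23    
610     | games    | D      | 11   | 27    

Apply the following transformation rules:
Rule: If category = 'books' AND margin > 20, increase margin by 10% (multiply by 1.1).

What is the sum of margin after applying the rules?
203

Step 1: Find records where category = 'books' AND margin > 20
Step 2: 0 records match, summing to 0
Step 3: After multiplier: 0 × 1.1 = 0.0
Step 4: Unaffected records sum: 203
Step 5: Final sum = 0.0 + 203 = 203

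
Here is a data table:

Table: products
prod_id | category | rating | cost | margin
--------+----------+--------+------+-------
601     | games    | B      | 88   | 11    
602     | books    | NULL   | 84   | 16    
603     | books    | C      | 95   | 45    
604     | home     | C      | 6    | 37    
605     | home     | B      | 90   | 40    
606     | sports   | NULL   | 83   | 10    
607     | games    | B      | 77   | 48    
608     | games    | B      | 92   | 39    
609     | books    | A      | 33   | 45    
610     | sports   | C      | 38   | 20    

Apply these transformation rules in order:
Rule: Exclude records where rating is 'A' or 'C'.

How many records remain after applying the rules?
6

Step 1: Count records to exclude
  - 1 (A) + 3 (C) = 4 records
Step 2: Total records: 10
Step 3: Remaining = 10 - 4 = 6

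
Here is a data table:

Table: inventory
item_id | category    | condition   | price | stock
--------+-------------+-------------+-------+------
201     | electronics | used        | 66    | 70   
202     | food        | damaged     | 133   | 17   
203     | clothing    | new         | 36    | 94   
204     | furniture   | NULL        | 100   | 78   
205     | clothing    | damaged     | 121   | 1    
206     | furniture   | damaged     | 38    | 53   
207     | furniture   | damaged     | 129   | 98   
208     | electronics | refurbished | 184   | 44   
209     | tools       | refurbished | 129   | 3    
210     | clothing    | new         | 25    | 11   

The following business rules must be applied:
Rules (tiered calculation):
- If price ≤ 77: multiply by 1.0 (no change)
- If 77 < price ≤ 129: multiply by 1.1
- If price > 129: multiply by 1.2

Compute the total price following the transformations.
1072.3

Step 1: Tier 1 (price ≤ 77): 4 records, sum = 165 × 1.0 = 165.0
Step 2: Tier 2 (77 < price ≤ 129): 4 records, sum = 479 × 1.1 = 526.9
Step 3: Tier 3 (price > 129): 2 records, sum = 317 × 1.2 = 380.4
Step 4: Final sum = 165.0 + 526.9 + 380.4 = 1072.3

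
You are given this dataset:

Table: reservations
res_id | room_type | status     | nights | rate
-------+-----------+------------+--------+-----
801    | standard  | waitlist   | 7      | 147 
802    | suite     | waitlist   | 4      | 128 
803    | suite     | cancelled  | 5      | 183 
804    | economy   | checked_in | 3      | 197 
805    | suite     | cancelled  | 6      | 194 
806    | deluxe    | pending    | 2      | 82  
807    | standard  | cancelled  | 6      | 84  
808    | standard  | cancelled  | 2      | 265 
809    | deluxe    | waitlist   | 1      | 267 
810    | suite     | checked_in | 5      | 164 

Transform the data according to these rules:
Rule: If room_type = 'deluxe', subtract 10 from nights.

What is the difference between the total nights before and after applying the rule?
20

Step 1: Original sum of nights = 41
Step 2: 2 records have room_type = 'deluxe'
Step 3: Each affected record changes by -10
Step 4: Total change = 2 × -10 = -20
Step 5: New sum = 41 + -20 = 21
Step 6: Difference = |21 - 41| = 20
        (Sum decreased by 20)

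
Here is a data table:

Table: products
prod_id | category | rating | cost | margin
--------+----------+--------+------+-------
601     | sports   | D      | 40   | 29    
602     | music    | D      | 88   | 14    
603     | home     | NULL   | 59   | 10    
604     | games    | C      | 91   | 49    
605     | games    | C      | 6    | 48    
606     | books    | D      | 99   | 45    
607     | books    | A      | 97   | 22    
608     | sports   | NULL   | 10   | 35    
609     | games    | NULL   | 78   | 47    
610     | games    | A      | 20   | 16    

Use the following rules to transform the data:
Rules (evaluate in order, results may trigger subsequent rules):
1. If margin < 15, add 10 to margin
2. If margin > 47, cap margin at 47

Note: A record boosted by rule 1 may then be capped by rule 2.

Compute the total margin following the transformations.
332

Step 1: Apply rule 1 to records with margin < 15
  - 2 records get bonus of 10
  - Of these, 0 records then exceed 47 and get capped
Step 2: Apply rule 2 to records with margin > 47
  - 2 records (original) are capped
Step 3: Calculate final sum = 332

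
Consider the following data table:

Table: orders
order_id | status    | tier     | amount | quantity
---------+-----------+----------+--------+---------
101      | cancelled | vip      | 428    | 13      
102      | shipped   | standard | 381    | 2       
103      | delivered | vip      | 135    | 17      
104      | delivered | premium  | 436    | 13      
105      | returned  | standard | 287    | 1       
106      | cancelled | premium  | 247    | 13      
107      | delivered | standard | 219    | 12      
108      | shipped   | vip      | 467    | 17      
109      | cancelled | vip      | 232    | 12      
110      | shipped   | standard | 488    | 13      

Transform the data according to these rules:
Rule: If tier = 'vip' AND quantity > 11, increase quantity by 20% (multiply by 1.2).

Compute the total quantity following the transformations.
124.8

Step 1: Find records where tier = 'vip' AND quantity > 11
Step 2: 4 records match, summing to 59
Step 3: After multiplier: 59 × 1.2 = 70.8
Step 4: Unaffected records sum: 54
Step 5: Final sum = 70.8 + 54 = 124.8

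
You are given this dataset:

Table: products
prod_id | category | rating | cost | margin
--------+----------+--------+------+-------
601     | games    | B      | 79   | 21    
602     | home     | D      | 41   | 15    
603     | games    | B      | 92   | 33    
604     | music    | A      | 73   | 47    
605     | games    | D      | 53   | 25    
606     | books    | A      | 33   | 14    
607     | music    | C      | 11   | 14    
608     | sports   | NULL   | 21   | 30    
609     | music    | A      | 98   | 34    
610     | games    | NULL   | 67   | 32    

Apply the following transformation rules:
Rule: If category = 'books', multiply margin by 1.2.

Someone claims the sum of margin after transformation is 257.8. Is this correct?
No, the correct result is 267.8.

Step 1: Calculate the correct sum after transformation
Step 2: Apply multiplier 1.2 to records where category = 'books'
Step 3: Correct result = 267.8
Step 4: Claimed result = 257.8
Step 5: 267.8 ≠ 257.8
Conclusion: The claimed result is incorrect. The correct answer is 267.8.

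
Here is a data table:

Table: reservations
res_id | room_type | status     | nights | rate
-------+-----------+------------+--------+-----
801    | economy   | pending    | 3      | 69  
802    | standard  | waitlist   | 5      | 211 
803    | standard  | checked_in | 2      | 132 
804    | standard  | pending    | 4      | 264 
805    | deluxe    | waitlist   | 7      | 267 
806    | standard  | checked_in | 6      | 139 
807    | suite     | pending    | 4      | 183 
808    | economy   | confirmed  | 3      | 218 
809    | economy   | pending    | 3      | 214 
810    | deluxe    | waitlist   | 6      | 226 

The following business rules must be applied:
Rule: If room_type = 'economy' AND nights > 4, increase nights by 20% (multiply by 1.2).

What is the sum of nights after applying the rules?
43

Step 1: Find records where room_type = 'economy' AND nights > 4
Step 2: 0 records match, summing to 0
Step 3: After multiplier: 0 × 1.2 = 0.0
Step 4: Unaffected records sum: 43
Step 5: Final sum = 0.0 + 43 = 43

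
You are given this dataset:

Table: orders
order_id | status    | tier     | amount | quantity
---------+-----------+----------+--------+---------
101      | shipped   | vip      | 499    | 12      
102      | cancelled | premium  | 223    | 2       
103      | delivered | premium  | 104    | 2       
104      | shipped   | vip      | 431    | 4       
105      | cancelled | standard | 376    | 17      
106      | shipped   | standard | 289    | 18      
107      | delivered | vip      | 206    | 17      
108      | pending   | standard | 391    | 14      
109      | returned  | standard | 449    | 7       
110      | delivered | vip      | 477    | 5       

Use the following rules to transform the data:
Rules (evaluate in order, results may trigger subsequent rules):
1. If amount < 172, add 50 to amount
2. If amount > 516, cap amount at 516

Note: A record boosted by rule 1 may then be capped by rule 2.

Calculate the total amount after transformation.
3495

Step 1: Apply rule 1 to records with amount < 172
  - 1 records get bonus of 50
  - Of these, 0 records then exceed 516 and get capped
Step 2: Apply rule 2 to records with amount > 516
  - 0 records (original) are capped
Step 3: Calculate final sum = 3495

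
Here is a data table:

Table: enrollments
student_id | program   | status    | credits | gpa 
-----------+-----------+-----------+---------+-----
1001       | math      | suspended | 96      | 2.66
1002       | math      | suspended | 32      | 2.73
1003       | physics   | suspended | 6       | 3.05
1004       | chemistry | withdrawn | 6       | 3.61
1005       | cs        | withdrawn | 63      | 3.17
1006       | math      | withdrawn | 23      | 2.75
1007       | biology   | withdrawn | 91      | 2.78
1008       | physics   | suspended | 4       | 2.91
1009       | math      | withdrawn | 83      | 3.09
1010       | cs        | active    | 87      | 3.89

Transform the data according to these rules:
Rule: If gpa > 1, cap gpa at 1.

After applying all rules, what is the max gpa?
1

Step 1: Original maximum gpa = 3.89
Step 2: Apply cap at 1
Step 3: 10 records had gpa > 1 and were capped
Step 4: Maximum after transformation = 1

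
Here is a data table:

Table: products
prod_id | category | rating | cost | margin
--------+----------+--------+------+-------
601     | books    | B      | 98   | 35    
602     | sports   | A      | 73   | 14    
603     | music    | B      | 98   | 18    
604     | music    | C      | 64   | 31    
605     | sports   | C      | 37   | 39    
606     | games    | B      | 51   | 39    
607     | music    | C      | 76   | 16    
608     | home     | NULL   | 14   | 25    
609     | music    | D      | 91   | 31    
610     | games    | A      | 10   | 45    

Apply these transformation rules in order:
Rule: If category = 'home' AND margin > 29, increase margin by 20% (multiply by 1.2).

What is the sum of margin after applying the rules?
293

Step 1: Find records where category = 'home' AND margin > 29
Step 2: 0 records match, summing to 0
Step 3: After multiplier: 0 × 1.2 = 0.0
Step 4: Unaffected records sum: 293
Step 5: Final sum = 0.0 + 293 = 293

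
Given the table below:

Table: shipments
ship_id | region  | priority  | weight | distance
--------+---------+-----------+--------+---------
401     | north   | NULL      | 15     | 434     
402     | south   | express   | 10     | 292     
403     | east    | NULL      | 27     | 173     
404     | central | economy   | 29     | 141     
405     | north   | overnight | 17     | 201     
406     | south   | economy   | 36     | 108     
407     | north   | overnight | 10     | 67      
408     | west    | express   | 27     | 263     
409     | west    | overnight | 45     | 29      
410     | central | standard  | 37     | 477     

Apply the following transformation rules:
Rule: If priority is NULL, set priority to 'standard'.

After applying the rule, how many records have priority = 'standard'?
3

Step 1: Count records where priority IS NULL
Step 2: Found 2 records with NULL priority
Step 3: These records will have priority set to 'standard'
Step 4: Records already having priority = 'standard': 1
Step 5: Answer: 2 + 1 = 3 records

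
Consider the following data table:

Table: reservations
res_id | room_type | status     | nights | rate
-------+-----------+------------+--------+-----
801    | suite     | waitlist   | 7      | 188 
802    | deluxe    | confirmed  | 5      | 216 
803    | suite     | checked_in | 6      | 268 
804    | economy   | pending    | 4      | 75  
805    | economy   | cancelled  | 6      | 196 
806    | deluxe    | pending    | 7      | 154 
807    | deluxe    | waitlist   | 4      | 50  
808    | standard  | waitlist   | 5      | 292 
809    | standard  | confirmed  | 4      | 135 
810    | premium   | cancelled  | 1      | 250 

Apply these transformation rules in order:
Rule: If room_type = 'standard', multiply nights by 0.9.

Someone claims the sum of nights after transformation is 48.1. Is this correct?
Yes, the result is correct.

Step 1: Calculate the correct sum after transformation
Step 2: Apply multiplier 0.9 to records where room_type = 'standard'
Step 3: Correct result = 48.1
Step 4: Claimed result = 48.1
Step 5: 48.1 = 48.1 ✓
Conclusion: The claimed result is correct.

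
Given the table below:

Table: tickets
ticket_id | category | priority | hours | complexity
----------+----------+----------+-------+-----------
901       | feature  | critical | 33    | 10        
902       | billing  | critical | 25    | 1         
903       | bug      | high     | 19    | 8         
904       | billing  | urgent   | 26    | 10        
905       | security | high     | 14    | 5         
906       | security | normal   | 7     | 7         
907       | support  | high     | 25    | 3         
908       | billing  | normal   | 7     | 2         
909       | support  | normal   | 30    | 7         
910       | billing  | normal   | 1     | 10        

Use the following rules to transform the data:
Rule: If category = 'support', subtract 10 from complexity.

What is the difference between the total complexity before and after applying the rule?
20

Step 1: Original sum of complexity = 63
Step 2: 2 records have category = 'support'
Step 3: Each affected record changes by -10
Step 4: Total change = 2 × -10 = -20
Step 5: New sum = 63 + -20 = 43
Step 6: Difference = |43 - 63| = 20
        (Sum decreased by 20)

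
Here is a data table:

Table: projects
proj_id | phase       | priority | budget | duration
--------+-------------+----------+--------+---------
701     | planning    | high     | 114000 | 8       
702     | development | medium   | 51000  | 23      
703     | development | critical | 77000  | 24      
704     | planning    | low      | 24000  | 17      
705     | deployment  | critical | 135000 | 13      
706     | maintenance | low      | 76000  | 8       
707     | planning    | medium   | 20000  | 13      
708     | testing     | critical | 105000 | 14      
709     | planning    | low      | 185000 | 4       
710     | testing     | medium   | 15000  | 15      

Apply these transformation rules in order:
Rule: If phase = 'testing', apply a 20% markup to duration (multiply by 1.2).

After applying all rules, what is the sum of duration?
144.8

Step 1: Records with phase = 'testing' have total duration = 29
Step 2: Apply multiplier: 29 × 1.2 = 34.8
Step 3: Other records total: 110
Step 4: Final sum = 34.8 + 110 = 144.8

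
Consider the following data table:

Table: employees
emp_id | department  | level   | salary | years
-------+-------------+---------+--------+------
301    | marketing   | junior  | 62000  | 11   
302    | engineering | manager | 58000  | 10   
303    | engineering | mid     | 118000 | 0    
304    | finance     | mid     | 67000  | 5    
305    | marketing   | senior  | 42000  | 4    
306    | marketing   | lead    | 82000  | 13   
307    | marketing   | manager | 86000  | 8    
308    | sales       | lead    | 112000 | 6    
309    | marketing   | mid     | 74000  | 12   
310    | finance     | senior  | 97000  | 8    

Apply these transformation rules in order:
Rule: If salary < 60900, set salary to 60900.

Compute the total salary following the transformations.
819800

Step 1: 2 records have salary < 60900
Step 2: These records originally summed to 100000
Step 3: After setting to minimum: 2 × 60900 = 121800
Step 4: Unaffected records sum: 698000
Step 5: Final sum = 121800 + 698000 = 819800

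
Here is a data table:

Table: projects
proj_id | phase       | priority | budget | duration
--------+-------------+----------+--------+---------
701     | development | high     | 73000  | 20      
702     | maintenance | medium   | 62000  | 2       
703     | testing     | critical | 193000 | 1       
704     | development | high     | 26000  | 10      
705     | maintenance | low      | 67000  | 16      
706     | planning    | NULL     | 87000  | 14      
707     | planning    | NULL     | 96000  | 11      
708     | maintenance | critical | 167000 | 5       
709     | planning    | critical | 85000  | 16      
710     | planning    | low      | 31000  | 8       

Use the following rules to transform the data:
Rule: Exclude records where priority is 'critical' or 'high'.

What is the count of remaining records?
5

Step 1: Count records to exclude
  - 3 (critical) + 2 (high) = 5 records
Step 2: Total records: 10
Step 3: Remaining = 10 - 5 = 5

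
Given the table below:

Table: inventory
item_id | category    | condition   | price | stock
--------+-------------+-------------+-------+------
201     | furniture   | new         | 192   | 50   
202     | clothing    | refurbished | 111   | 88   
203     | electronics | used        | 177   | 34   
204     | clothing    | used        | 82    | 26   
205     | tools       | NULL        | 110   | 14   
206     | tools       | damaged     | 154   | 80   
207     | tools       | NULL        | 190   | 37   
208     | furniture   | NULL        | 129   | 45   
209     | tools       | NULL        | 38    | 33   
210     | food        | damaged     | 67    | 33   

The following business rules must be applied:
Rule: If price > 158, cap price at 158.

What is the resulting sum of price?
1165

Step 1: 3 records have price > 158
Step 2: These records originally summed to 559
Step 3: After capping: 3 × 158 = 474
Step 4: Unaffected records sum: 691
Step 5: Final sum = 474 + 691 = 1165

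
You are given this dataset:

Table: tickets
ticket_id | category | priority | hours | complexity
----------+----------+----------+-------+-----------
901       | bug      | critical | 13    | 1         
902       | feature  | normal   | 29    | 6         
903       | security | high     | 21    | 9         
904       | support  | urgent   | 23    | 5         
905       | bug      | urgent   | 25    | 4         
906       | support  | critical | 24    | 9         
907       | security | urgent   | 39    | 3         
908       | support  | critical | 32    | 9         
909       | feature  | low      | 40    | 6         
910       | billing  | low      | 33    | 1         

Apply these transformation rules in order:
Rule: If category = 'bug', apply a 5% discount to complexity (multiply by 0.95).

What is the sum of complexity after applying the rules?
52.75

Step 1: Records with category = 'bug' have total complexity = 5
Step 2: Apply multiplier: 5 × 0.95 = 4.75
Step 3: Other records total: 48
Step 4: Final sum = 4.75 + 48 = 52.75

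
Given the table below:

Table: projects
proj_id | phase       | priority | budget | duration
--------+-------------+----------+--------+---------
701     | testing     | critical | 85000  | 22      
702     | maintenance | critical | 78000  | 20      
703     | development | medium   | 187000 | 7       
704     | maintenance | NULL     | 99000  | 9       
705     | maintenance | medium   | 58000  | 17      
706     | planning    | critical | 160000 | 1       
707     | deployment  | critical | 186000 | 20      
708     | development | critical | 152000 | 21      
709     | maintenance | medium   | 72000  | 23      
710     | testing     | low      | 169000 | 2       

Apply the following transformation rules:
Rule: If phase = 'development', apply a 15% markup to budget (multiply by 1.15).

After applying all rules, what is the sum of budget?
1296850.0

Step 1: Records with phase = 'development' have total budget = 339000
Step 2: Apply multiplier: 339000 × 1.15 = 389850.0
Step 3: Other records total: 907000
Step 4: Final sum = 389850.0 + 907000 = 1296850.0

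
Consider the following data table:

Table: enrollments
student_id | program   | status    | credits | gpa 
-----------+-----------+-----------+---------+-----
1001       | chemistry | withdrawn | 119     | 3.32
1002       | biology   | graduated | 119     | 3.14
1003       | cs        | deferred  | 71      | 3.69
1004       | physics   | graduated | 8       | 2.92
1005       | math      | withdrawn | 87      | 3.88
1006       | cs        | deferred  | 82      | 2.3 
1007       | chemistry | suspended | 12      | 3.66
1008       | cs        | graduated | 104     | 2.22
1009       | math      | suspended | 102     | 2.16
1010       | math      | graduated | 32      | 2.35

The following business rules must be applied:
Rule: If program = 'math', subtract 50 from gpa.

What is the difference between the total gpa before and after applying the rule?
150.0

Step 1: Original sum of gpa = 29.64
Step 2: 3 records have program = 'math'
Step 3: Each affected record changes by -50
Step 4: Total change = 3 × -50 = -150
Step 5: New sum = 29.64 + -150 = -120.36
Step 6: Difference = |-120.36 - 29.64| = 150.0
        (Sum decreased by 150.0)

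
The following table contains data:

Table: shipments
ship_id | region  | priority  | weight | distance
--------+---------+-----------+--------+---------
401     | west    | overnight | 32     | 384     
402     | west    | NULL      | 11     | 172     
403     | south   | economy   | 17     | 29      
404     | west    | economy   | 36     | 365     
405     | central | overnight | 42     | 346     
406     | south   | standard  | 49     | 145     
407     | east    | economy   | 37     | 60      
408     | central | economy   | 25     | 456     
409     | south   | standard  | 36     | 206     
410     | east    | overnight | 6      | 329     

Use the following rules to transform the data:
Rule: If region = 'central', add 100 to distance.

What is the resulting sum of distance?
2692

Step 1: Count records where region = 'central': 2
Step 2: Total bonus added: 2 × 100 = 200
Step 3: Original sum of distance: 2492
Step 4: Final sum = 2492 + 200 = 2692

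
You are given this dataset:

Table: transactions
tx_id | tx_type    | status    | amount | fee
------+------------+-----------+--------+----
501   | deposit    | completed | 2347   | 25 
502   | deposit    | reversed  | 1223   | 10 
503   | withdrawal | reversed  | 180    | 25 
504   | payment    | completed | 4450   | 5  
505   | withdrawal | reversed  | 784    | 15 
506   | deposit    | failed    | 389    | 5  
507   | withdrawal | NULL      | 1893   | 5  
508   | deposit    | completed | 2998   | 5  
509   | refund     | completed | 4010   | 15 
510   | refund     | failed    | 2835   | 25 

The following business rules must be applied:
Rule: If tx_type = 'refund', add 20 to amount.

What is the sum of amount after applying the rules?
21149

Step 1: Count records where tx_type = 'refund': 2
Step 2: Total bonus added: 2 × 20 = 40
Step 3: Original sum of amount: 21109
Step 4: Final sum = 21109 + 40 = 21149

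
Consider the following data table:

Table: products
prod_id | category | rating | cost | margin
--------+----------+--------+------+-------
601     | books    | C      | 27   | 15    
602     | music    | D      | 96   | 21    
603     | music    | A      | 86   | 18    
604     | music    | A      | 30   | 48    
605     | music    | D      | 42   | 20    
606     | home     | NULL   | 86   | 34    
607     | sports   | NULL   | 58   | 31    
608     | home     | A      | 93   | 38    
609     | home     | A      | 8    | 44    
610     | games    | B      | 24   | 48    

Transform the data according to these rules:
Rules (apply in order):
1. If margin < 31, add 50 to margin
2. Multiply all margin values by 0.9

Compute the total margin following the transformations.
465.3

Step 1: Apply Rule 1 - Add 50 to records with margin < 31
  - 4 records affected: 74 + (4 × 50) = 274
  - Unaffected records: 243
  - Sum after Rule 1: 517
Step 2: Apply Rule 2 - Multiply all by 0.9
  - 517 × 0.9 = 465.3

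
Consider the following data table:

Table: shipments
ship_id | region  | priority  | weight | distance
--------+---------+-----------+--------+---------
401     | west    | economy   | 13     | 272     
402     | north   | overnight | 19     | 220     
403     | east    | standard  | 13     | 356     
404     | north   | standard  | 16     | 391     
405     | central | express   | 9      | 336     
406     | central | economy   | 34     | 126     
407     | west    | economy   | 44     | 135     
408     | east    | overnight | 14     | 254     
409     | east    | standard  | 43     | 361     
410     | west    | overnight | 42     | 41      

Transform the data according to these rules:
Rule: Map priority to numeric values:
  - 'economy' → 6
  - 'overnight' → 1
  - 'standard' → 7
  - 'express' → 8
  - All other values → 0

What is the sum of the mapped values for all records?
50

Step 1: Apply mapping to each record
Step 2: Count by status:
  'economy': 3 records × 6 = 18
  'overnight': 3 records × 1 = 3
  'standard': 3 records × 7 = 21
  'express': 1 records × 8 = 8
Step 3: Sum all mapped values = 50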